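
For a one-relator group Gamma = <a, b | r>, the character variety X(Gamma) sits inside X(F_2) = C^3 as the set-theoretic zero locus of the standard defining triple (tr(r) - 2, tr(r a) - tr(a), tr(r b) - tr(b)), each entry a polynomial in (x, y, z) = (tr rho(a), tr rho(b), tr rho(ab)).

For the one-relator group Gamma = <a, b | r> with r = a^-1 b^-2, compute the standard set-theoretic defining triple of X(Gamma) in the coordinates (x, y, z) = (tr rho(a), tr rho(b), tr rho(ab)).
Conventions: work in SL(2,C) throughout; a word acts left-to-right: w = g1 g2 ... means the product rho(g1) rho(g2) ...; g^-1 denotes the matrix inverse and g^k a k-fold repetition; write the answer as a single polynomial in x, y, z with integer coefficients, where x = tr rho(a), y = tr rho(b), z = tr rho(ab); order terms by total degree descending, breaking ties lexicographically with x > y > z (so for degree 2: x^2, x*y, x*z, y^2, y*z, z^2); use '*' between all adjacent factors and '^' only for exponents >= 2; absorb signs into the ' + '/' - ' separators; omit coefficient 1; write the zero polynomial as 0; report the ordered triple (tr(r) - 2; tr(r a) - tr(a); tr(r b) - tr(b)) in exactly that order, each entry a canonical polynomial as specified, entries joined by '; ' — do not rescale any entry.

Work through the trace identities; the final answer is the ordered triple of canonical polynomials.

apply: tr(b^-1) = tr(b) = y
use: tr(b^-2) = tr(b^-1) tr(b) - tr(1) = y^2 - 2
use: tr(b^-1 a) = tr(a) tr(b) - tr(a b) = x*y - z
tr(b^-2 a) = tr(b^-1 a) tr(b) - tr(b^-1 a b) = x*y^2 - y*z - x
tr(a^-1 b^-2) = tr(b^-2) tr(a) - tr(b^-2 a) = y*z - x
assemble the triple (tr(r) - 2; tr(r a) - x; tr(r b) - y)

y*z - x - 2; y^2 - x - 2; -y + z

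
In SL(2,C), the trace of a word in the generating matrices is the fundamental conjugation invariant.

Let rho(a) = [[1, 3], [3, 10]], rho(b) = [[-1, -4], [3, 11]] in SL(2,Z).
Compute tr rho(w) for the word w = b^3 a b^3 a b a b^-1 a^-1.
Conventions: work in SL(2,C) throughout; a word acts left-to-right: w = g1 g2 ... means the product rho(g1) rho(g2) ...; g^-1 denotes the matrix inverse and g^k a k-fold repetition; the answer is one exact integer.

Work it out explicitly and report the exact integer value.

rho(b) = [[-1, -4], [3, 11]]
... * rho(b) = [[-1, -4], [3, 11]]  ->  [[-11, -40], [30, 109]]
... * rho(b) = [[-1, -4], [3, 11]]  ->  [[-109, -396], [297, 1079]]
... * rho(a) = [[1, 3], [3, 10]]  ->  [[-1297, -4287], [3534, 11681]]
... * rho(b) = [[-1, -4], [3, 11]]  ->  [[-11564, -41969], [31509, 114355]]
... * rho(b) = [[-1, -4], [3, 11]]  ->  [[-114343, -415403], [311556, 1131869]]
... * rho(b) = [[-1, -4], [3, 11]]  ->  [[-1131866, -4112061], [3084051, 11204335]]
... * rho(a) = [[1, 3], [3, 10]]  ->  [[-13468049, -44516208], [36697056, 121295503]]
... * rho(b) = [[-1, -4], [3, 11]]  ->  [[-120080575, -435806092], [327189453, 1187462309]]
... * rho(a) = [[1, 3], [3, 10]]  ->  [[-1427498851, -4718302645], [3889576380, 12856191449]]
... * rho(b^-1) = [[11, 4], [-3, -1]]  ->  [[-1547579426, -991692759], [4216765833, 2702114071]]
... * rho(a^-1) = [[10, -3], [-3, 1]]  ->  [[-12500715983, 3651045519], [34061316117, -9948183428]]
tr = -12500715983 + -9948183428 = -22448899411

-22448899411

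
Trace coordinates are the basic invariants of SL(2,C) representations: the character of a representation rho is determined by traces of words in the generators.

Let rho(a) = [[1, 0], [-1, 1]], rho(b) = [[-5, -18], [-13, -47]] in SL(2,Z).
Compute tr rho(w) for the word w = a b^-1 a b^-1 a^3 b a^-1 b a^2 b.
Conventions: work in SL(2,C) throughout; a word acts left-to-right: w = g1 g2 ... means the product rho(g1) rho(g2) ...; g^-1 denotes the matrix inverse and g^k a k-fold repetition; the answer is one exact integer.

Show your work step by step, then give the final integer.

rho(a) = [[1, 0], [-1, 1]]
... * rho(b^-1) = [[-47, 18], [13, -5]]  ->  [[-47, 18], [60, -23]]
... * rho(a) = [[1, 0], [-1, 1]]  ->  [[-65, 18], [83, -23]]
... * rho(b^-1) = [[-47, 18], [13, -5]]  ->  [[3289, -1260], [-4200, 1609]]
... * rho(a) = [[1, 0], [-1, 1]]  ->  [[4549, -1260], [-5809, 1609]]
... * rho(a) = [[1, 0], [-1, 1]]  ->  [[5809, -1260], [-7418, 1609]]
... * rho(a) = [[1, 0], [-1, 1]]  ->  [[7069, -1260], [-9027, 1609]]
... * rho(b) = [[-5, -18], [-13, -47]]  ->  [[-18965, -68022], [24218, 86863]]
... * rho(a^-1) = [[1, 0], [1, 1]]  ->  [[-86987, -68022], [111081, 86863]]
... * rho(b) = [[-5, -18], [-13, -47]]  ->  [[1319221, 4762800], [-1684624, -6082019]]
... * rho(a) = [[1, 0], [-1, 1]]  ->  [[-3443579, 4762800], [4397395, -6082019]]
... * rho(a) = [[1, 0], [-1, 1]]  ->  [[-8206379, 4762800], [10479414, -6082019]]
... * rho(b) = [[-5, -18], [-13, -47]]  ->  [[-20884505, -76136778], [26669177, 97225441]]
tr = -20884505 + 97225441 = 76340936

76340936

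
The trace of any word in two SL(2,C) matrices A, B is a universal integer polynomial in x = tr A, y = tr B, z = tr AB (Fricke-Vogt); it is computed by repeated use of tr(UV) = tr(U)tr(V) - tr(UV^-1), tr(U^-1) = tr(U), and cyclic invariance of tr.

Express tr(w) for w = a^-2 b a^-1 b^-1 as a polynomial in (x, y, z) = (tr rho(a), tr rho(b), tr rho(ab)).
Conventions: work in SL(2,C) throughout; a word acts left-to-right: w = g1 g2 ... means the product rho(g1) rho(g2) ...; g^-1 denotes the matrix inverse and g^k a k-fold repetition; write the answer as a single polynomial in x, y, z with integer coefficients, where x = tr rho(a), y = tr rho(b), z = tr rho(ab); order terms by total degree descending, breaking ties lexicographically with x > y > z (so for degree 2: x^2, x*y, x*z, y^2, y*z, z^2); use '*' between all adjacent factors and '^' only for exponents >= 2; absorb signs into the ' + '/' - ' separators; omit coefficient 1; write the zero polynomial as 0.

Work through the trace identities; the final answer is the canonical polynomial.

x^2*y*z - x*y^2 - x*z^2 + x

so tr(a^-1) = tr(a) = x
reduce: tr(a^-2) = tr(a^-1) * tr(a) - tr(1) = x^2 - 2
reduce: tr(a b a) = tr(a) * tr(b a) - tr(b) = x*z - y
reduce: tr(a b a b) = tr(a b) * tr(a b) - tr(1)   [split at repeated a] = z^2 - 2
reduce: tr(b a b^-1 a) = tr(a b a) * tr(b) - tr(a b a b) = x*y*z - y^2 - z^2 + 2
so tr(a^-1 b a b^-1) = tr(b a b^-1) * tr(a) - tr(b a b^-1 a) = -x*y*z + x^2 + y^2 + z^2 - 2
so tr(b^-1 a^-2 b a) = tr(a^-1 b a b^-1) * tr(a) - tr(a^-1 b a b^-1 a) = -x^2*y*z + x^3 + x*y^2 + x*z^2 - 3*x
so tr(a^-2 b a^-1 b^-1) = tr(b^-1 a^-2 b) * tr(a) - tr(b^-1 a^-2 b a) = x^2*y*z - x*y^2 - x*z^2 + x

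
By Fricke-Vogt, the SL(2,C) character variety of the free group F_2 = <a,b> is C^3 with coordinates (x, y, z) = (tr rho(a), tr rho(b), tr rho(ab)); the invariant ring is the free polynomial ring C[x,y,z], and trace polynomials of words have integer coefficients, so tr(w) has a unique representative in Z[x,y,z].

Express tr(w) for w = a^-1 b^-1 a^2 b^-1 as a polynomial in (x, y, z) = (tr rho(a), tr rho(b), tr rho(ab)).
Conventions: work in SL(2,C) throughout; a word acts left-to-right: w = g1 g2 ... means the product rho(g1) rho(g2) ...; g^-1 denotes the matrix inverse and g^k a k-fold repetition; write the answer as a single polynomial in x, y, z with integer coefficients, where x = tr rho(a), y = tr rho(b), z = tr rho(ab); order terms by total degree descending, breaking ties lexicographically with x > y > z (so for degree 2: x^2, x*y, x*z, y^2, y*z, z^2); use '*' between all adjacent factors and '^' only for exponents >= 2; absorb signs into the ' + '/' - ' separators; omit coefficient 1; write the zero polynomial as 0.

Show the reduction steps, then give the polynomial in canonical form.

x^2*y*z - x^3 - x*z^2 - y*z + 3*x

next, trace(a b^-1) = trace(a) trace(b) - trace(a b)  (eliminate b^-1) = x*y - z
trace(a^2) = trace(a) trace(a) - trace(1)  (reduce the a square) = x^2 - 2
next, trace(b a^2) = trace(a) trace(b a) - trace(b)  (reduce the a square) = x*z - y
next, trace(a b a^2) = trace(a) trace(b a^2) - trace(b a)  (reduce the a square) = x^2*z - x*y - z
trace(b a b a) = trace(a b) trace(a b) - trace(1)  (split on a) = z^2 - 2
trace(b a b) = trace(b) trace(a b) - trace(a)  (reduce the b square) = y*z - x
and trace(a b a^2 b) = trace(a) trace(b a b a) - trace(b a b)  (reduce the a square) = x*z^2 - y*z - x
trace(b a^2 b^-1 a) = trace(a b a^2) trace(b) - trace(a b a^2 b)  (eliminate b^-1) = x^2*y*z - x*y^2 - x*z^2 + x
next, trace(a^2 b^-1 a^-1 b) = trace(b a^2 b^-1) trace(a) - trace(b a^2 b^-1 a)  (eliminate a^-1) = -x^2*y*z + x^3 + x*y^2 + x*z^2 - 3*x
next, trace(a^-1 b^-1 a^2 b^-1) = trace(a^2 b^-1 a^-1) trace(b) - trace(a^2 b^-1 a^-1 b)  (eliminate b^-1) = x^2*y*z - x^3 - x*z^2 - y*z + 3*x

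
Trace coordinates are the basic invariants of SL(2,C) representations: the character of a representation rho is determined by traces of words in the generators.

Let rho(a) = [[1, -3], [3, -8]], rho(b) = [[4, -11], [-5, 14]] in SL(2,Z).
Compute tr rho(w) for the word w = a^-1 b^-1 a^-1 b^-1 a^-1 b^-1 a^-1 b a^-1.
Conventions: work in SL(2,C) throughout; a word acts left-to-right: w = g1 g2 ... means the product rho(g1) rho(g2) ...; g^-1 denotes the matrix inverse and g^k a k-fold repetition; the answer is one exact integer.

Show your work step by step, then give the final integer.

rho(a^-1) = [[-8, 3], [-3, 1]]
... * rho(b^-1) = [[14, 11], [5, 4]]  ->  [[-97, -76], [-37, -29]]
... * rho(a^-1) = [[-8, 3], [-3, 1]]  ->  [[1004, -367], [383, -140]]
... * rho(b^-1) = [[14, 11], [5, 4]]  ->  [[12221, 9576], [4662, 3653]]
... * rho(a^-1) = [[-8, 3], [-3, 1]]  ->  [[-126496, 46239], [-48255, 17639]]
... * rho(b^-1) = [[14, 11], [5, 4]]  ->  [[-1539749, -1206500], [-587375, -460249]]
... * rho(a^-1) = [[-8, 3], [-3, 1]]  ->  [[15937492, -5825747], [6079747, -2222374]]
... * rho(b) = [[4, -11], [-5, 14]]  ->  [[92878703, -256872870], [35430858, -97990453]]
... * rho(a^-1) = [[-8, 3], [-3, 1]]  ->  [[27588986, 21763239], [10524495, 8302121]]
tr = 27588986 + 8302121 = 35891107

35891107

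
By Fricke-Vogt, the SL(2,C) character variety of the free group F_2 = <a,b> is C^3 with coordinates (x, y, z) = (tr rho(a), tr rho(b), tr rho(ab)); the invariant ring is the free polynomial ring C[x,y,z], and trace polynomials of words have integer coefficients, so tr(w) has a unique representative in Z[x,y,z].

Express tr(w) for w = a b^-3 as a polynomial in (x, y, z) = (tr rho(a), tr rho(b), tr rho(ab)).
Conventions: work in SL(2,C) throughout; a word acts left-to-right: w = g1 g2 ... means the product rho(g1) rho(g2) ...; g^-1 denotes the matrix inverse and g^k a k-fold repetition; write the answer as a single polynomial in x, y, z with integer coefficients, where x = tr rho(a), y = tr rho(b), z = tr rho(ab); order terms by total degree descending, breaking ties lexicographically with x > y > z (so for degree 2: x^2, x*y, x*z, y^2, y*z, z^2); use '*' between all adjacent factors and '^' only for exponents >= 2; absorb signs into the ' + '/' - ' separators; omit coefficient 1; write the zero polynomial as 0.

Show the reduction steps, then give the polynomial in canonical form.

tr(b^-1 a) = tr(a) * tr(b) - tr(a b)   [inverse elimination on b] = x*y - z
tr(b^-2 a) = tr(b^-1 a) * tr(b) - tr(b^-1 a b)   [inverse elimination on b] = x*y^2 - y*z - x
tr(a b^-3) = tr(b^-2 a) * tr(b) - tr(b^-2 a b)   [inverse elimination on b] = x*y^3 - y^2*z - 2*x*y + z

x*y^3 - y^2*z - 2*x*y + z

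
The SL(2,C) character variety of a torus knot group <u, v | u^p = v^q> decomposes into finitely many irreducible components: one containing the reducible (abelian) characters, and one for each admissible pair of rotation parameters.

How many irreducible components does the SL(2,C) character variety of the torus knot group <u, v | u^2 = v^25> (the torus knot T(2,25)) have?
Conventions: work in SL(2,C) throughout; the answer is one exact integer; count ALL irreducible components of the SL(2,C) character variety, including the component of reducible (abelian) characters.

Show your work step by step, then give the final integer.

Gamma = < u, v | u^2 = v^25 > (torus knot T(2,25)); the central element u^2 = v^25 acts as +I or -I in any irreducible SL(2,C) representation.
This locks tr(u) to 2*cos(pi*alpha/2), alpha in 1..1, and tr(v) to 2*cos(pi*beta/25), beta in 1..24, on each component of irreducible characters.
u^2 = (-1)^alpha I and v^25 = (-1)^beta I must agree, so alpha and beta have equal parity.
count pairs: odd alpha (1 choices) x odd beta (12), plus even alpha (0) x even beta (12): 1*12 + 0*12 = 12.
That is 12 components of irreducible characters, and with the reducible (abelian) component the total is 13.

13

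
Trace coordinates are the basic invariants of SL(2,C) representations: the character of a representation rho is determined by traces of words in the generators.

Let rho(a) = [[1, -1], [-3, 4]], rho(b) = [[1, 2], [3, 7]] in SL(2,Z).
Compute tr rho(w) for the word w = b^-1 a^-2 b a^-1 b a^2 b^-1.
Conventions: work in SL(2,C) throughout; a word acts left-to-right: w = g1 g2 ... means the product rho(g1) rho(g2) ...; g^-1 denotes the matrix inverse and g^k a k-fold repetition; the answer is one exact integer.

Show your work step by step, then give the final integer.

rho(b^-1) = [[7, -2], [-3, 1]]
... * rho(a^-1) = [[4, 1], [3, 1]]  ->  [[22, 5], [-9, -2]]
... * rho(a^-1) = [[4, 1], [3, 1]]  ->  [[103, 27], [-42, -11]]
... * rho(b) = [[1, 2], [3, 7]]  ->  [[184, 395], [-75, -161]]
... * rho(a^-1) = [[4, 1], [3, 1]]  ->  [[1921, 579], [-783, -236]]
... * rho(b) = [[1, 2], [3, 7]]  ->  [[3658, 7895], [-1491, -3218]]
... * rho(a) = [[1, -1], [-3, 4]]  ->  [[-20027, 27922], [8163, -11381]]
... * rho(a) = [[1, -1], [-3, 4]]  ->  [[-103793, 131715], [42306, -53687]]
... * rho(b^-1) = [[7, -2], [-3, 1]]  ->  [[-1121696, 339301], [457203, -138299]]
tr = -1121696 + -138299 = -1259995

-1259995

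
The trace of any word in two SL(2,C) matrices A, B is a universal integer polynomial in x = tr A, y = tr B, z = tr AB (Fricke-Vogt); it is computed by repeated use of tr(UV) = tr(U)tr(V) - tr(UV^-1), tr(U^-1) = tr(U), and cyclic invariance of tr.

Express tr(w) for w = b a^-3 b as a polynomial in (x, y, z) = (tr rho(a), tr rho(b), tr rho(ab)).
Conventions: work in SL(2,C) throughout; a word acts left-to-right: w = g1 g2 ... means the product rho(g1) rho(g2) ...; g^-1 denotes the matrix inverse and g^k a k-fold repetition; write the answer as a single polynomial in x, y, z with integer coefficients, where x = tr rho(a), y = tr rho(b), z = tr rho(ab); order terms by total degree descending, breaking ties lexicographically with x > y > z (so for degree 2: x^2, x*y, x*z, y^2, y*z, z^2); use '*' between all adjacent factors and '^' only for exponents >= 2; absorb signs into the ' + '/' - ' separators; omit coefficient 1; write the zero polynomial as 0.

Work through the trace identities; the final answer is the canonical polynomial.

reduce: trace(b^2) = trace(b) trace(b) - trace(1)  (reduce the b square) = y^2 - 2
trace(b^2 a) = trace(b) trace(a b) - trace(a)  (reduce the b square) = y*z - x
reduce: trace(b^2 a^-1) = trace(b^2) trace(a) - trace(b^2 a)  (eliminate a^-1) = x*y^2 - y*z - x
trace(b^2 a^-2) = trace(b^2 a^-1) trace(a) - trace(b^2)  (eliminate a^-1) = x^2*y^2 - x*y*z - x^2 - y^2 + 2
trace(b a^-3 b) = trace(b^2 a^-2) trace(a) - trace(b^2 a^-1)  (eliminate a^-1) = x^3*y^2 - x^2*y*z - x^3 - 2*x*y^2 + y*z + 3*x

x^3*y^2 - x^2*y*z - x^3 - 2*x*y^2 + y*z + 3*x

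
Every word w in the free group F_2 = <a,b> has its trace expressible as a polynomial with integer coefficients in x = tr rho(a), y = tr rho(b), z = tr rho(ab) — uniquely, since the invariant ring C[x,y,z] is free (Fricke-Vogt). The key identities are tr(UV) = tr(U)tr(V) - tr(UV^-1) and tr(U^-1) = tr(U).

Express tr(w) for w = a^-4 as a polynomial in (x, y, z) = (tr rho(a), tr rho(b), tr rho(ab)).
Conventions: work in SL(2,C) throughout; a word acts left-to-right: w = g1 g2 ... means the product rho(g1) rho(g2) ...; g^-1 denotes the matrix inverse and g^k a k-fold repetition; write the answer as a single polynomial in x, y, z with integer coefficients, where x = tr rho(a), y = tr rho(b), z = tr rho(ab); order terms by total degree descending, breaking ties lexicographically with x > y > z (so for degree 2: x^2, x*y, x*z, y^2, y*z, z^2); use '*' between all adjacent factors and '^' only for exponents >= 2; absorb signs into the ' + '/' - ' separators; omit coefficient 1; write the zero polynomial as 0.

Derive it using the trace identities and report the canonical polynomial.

x^4 - 4*x^2 + 2

tr(a^-1) = tr(a) = x
tr(a^-2) = tr(a^-1) tr(a) - tr(1) = x^2 - 2
tr(a^-3) = tr(a^-2) tr(a) - tr(a^-1) = x^3 - 3*x
tr(a^-4) = tr(a^-3) tr(a) - tr(a^-2) = x^4 - 4*x^2 + 2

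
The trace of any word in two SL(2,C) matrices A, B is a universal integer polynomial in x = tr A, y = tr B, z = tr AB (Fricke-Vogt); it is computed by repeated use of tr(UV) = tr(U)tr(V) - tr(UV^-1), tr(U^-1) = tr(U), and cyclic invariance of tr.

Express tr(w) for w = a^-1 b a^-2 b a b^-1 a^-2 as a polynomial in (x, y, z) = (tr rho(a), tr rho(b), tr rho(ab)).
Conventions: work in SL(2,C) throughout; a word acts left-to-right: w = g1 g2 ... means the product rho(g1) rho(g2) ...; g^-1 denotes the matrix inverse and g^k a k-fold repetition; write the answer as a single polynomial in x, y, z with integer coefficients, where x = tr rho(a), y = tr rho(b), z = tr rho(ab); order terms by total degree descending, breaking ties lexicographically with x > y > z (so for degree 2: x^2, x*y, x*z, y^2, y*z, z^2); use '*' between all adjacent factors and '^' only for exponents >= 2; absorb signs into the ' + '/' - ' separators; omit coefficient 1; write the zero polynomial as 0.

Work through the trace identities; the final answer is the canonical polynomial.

-x^5*y^2*z + x^6*y + x^4*y^3 + 2*x^4*y*z^2 - x^5*z + x^3*y^2*z - x^3*z^3 - 5*x^4*y - 2*x^2*y^3 - 3*x^2*y*z^2 + 4*x^3*z + x*z^3 + 6*x^2*y + y^3 + y*z^2 - 2*x*z - 3*y

tr(b^2) = tr(b) * tr(b) - tr(1) = y^2 - 2
tr(b^2 a) = tr(b) * tr(a b) - tr(a) = y*z - x
tr(b a^-1 b) = tr(b^2) * tr(a) - tr(b^2 a) = x*y^2 - y*z - x
tr(b a b a) = tr(a b) * tr(a b) - tr(1) = z^2 - 2
tr(b a^-1 b a) = tr(b a b) * tr(a) - tr(b a b a) = x*y*z - x^2 - z^2 + 2
tr(a^-1 b a^-1 b) = tr(b a^-1 b) * tr(a) - tr(b a^-1 b a) = x^2*y^2 - 2*x*y*z + z^2 - 2
tr(b^2 a b) = tr(b) * tr(a b^2) - tr(a b) = y^2*z - x*y - z
tr(a b a) = tr(a) * tr(b a) - tr(b) = x*z - y
tr(b^2 a b a) = tr(b) * tr(a b a b) - tr(a b a) = y*z^2 - x*z - y
tr(a^-1 b^2 a b) = tr(b^2 a b) * tr(a) - tr(b^2 a b a) = x*y^2*z - x^2*y - y*z^2 + y
tr(b a b a^-2 b) = tr(a^-1 b^2 a b) * tr(a) - tr(a^-1 b^2 a b a) = x^2*y^2*z - x^3*y - x*y*z^2 - y^2*z + 2*x*y + z
tr(b a b a b a) = tr(a b a b) * tr(a b) - tr(b a) = z^3 - 3*z
tr(b a b a b a^-1) = tr(b a b a b) * tr(a) - tr(b a b a b a) = x*y*z^2 - x^2*z - z^3 - x*y + 3*z
tr(b a b a^-2 b a) = tr(b a b a b a^-1) * tr(a) - tr(b a b a b) = x^2*y*z^2 - x^3*z - x*z^3 - x^2*y - y*z^2 + 4*x*z + y
tr(a^-2 b a^-1 b a b) = tr(b a b a^-2 b) * tr(a) - tr(b a b a^-2 b a) = x^3*y^2*z - x^4*y - 2*x^2*y*z^2 + x^3*z - x*y^2*z + x*z^3 + 3*x^2*y + y*z^2 - 3*x*z - y
tr(a^-1 b a^-1 b a b^-1 a^-1) = tr(a^-2 b a^-1 b a) * tr(b) - tr(a^-2 b a^-1 b a b) = -x^3*y^2*z + x^4*y + x^2*y^3 + 2*x^2*y*z^2 - x^3*z - x*y^2*z - x*z^3 - 3*x^2*y + 3*x*z - y
tr(a^2) = tr(a) * tr(a) - tr(1) = x^2 - 2
tr(b a^2 b) = tr(b) * tr(a^2 b) - tr(a^2) = x*y*z - x^2 - y^2 + 2
tr(b a^2 b a) = tr(a) * tr(b a b a) - tr(b a b) = x*z^2 - y*z - x
tr(a b a^-1 b a) = tr(b a^2 b) * tr(a) - tr(b a^2 b a) = x^2*y*z - x^3 - x*y^2 - x*z^2 + y*z + 3*x
tr(b a^-1 b a b^-1 a) = tr(a b a^-1 b a) * tr(b) - tr(a b a^-1 b a b) = x^2*y^2*z - x^3*y - x*y^3 - 2*x*y*z^2 + x^2*z + y^2*z + z^3 + 4*x*y - 3*z
tr(a^-1 b a^-1 b a b^-1) = tr(b a^-1 b a b^-1) * tr(a) - tr(b a^-1 b a b^-1 a) = -x^2*y^2*z + x^3*y + x*y^3 + 2*x*y*z^2 - x^2*z - y^2*z - z^3 - 3*x*y + 3*z
tr(b a b^-1 a^-3 b a^-1) = tr(a^-1 b a^-1 b a b^-1 a^-1) * tr(a) - tr(a^-1 b a^-1 b a b^-1) = -x^4*y^2*z + x^5*y + x^3*y^3 + 2*x^3*y*z^2 - x^4*z - x^2*z^3 - 4*x^3*y - x*y^3 - 2*x*y*z^2 + 4*x^2*z + y^2*z + z^3 + 2*x*y - 3*z
tr(b^2 a b^-1 a) = tr(a b^2 a) * tr(b) - tr(a b^2 a b) = x*y^2*z - x^2*y - y^3 - y*z^2 + x*z + 3*y
tr(b^2 a b^-1 a^-1) = tr(b^2 a b^-1) * tr(a) - tr(b^2 a b^-1 a) = -x*y^2*z + x^2*y + y^3 + y*z^2 - 3*y
tr(b^2 a b^-1 a^-2) = tr(b^2 a b^-1 a^-1) * tr(a) - tr(b^2 a b^-1) = -x^2*y^2*z + x^3*y + x*y^3 + x*y*z^2 - 3*x*y - z
tr(b a b^-1 a^-3 b) = tr(b^2 a b^-1 a^-2) * tr(a) - tr(b^2 a b^-1 a^-1) = -x^3*y^2*z + x^4*y + x^2*y^3 + x^2*y*z^2 + x*y^2*z - 4*x^2*y - y^3 - y*z^2 - x*z + 3*y
tr(a^-1 b a^-2 b a b^-1 a^-2) = tr(b a b^-1 a^-3 b a^-1) * tr(a) - tr(b a b^-1 a^-3 b) = -x^5*y^2*z + x^6*y + x^4*y^3 + 2*x^4*y*z^2 - x^5*z + x^3*y^2*z - x^3*z^3 - 5*x^4*y - 2*x^2*y^3 - 3*x^2*y*z^2 + 4*x^3*z + x*z^3 + 6*x^2*y + y^3 + y*z^2 - 2*x*z - 3*y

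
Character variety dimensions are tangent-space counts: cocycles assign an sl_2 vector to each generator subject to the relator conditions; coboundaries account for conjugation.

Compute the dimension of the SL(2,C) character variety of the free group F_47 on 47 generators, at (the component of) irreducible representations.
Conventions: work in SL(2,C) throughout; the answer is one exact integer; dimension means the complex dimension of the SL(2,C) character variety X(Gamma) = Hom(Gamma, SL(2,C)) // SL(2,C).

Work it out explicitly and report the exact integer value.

Here Gamma is free of rank 47 — no relator constrains a cocycle.
Z^1(Gamma, Ad rho) = (sl_2)^47: a cocycle is a free choice of one sl_2 vector per generator, so dim Z^1 = 3*47 = 141.
dim B^1 = 3: the coboundary map is injective because an irreducible image has centralizer 0 in sl_2.
dim H^1 = 141 - 3 = 138, which is dim X.

138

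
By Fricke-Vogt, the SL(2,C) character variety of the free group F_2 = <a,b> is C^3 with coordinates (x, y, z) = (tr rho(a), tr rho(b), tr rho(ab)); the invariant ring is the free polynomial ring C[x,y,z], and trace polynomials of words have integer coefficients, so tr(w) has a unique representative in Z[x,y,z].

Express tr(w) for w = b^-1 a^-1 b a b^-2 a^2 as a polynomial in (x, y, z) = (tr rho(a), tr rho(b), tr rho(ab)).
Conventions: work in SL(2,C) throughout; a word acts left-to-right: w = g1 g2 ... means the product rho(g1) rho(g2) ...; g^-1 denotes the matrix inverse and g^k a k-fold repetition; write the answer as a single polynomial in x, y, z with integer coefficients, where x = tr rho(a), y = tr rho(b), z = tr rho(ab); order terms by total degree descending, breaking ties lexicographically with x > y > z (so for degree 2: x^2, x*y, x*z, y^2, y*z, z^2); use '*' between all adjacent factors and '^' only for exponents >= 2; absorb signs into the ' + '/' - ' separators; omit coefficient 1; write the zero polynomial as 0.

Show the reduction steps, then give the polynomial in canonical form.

-x^3*y^3*z + x^4*y^2 + x^2*y^4 + 2*x^2*y^2*z^2 - x*y*z^3 - x^4 - 5*x^2*y^2 - x^2*z^2 - y^4 - y^2*z^2 + 2*x*y*z + 4*x^2 + 4*y^2 + z^2 - 2

trace(b a^2) = trace(a) * trace(b a) - trace(b) = x*z - y
trace(a^2) = trace(a) * trace(a) - trace(1) = x^2 - 2
trace(b^2 a^2) = trace(b) * trace(a^2 b) - trace(a^2) = x*y*z - x^2 - y^2 + 2
trace(b^2 a) = trace(b) * trace(a b) - trace(a) = y*z - x
trace(b a^3 b) = trace(a) * trace(b^2 a^2) - trace(b^2 a) = x^2*y*z - x^3 - x*y^2 - y*z + 3*x
trace(b a b a) = trace(a b) * trace(a b) - trace(1) = z^2 - 2
trace(b a b a^2) = trace(a) * trace(b a b a) - trace(b a b) = x*z^2 - y*z - x
trace(b a^3 b a) = trace(a) * trace(b a b a^2) - trace(b a b a) = x^2*z^2 - x*y*z - x^2 - z^2 + 2
trace(a^-1 b a^3 b) = trace(b a^3 b) * trace(a) - trace(b a^3 b a) = x^3*y*z - x^4 - x^2*y^2 - x^2*z^2 + 4*x^2 + z^2 - 2
trace(a^2 b^-1 a^-1 b a) = trace(a^-1 b a^3) * trace(b) - trace(a^-1 b a^3 b) = -x^3*y*z + x^4 + x^2*y^2 + x^2*z^2 + x*y*z - 4*x^2 - y^2 - z^2 + 2
trace(a b a^2) = trace(a) * trace(a b a) - trace(a b) = x^2*z - x*y - z
trace(b a b a b a) = trace(b a) * trace(b a b a) - trace(b^-1 a^-1) = z^3 - 3*z
trace(b a b a b) = trace(b) * trace(a b a b) - trace(a b a) = y*z^2 - x*z - y
trace(a b a b a^2 b) = trace(a) * trace(b a b a b a) - trace(b a b a b) = x*z^3 - y*z^2 - 2*x*z + y
trace(b a b a^2 b^-1 a) = trace(a b a b a^2) * trace(b) - trace(a b a b a^2 b) = x^2*y*z^2 - x*y^2*z - x*z^3 - x^2*y + 2*x*z + y
trace(a^2 b^-1 a^-1 b a b) = trace(b a b a^2 b^-1) * trace(a) - trace(b a b a^2 b^-1 a) = -x^2*y*z^2 + x^3*z + x*y^2*z + x*z^3 - 3*x*z - y
trace(b^-1 a^2 b^-1 a^-1 b a) = trace(a^2 b^-1 a^-1 b a) * trace(b) - trace(a^2 b^-1 a^-1 b a b) = -x^3*y^2*z + x^4*y + x^2*y^3 + 2*x^2*y*z^2 - x^3*z - x*z^3 - 4*x^2*y - y^3 - y*z^2 + 3*x*z + 3*y
trace(b^-1 a^-1 b a b^-2 a^2) = trace(b^-1 a^2 b^-1 a^-1 b a) * trace(b) - trace(b^-1 a^2 b^-1 a^-1 b a b) = -x^3*y^3*z + x^4*y^2 + x^2*y^4 + 2*x^2*y^2*z^2 - x*y*z^3 - x^4 - 5*x^2*y^2 - x^2*z^2 - y^4 - y^2*z^2 + 2*x*y*z + 4*x^2 + 4*y^2 + z^2 - 2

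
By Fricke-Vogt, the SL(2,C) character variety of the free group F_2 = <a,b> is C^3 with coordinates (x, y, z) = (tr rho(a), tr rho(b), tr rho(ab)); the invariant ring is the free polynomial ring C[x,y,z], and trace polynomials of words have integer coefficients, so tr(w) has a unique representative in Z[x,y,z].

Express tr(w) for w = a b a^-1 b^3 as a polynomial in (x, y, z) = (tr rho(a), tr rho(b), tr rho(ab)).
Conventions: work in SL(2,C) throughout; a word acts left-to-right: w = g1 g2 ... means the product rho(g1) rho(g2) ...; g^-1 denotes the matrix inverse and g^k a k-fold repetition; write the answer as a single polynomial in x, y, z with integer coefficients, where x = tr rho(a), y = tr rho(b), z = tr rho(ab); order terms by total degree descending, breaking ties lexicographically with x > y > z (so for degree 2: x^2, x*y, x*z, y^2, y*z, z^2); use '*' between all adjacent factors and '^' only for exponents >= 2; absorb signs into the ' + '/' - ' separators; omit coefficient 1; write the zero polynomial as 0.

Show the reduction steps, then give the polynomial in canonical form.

tr(a b^2) = tr(b)*tr(a b) - tr(a)  (reduce the b square) = y*z - x
tr(b a b^2) = tr(b)*tr(a b^2) - tr(a b)  (reduce the b square) = y^2*z - x*y - z
tr(b^3 a b) = tr(b)*tr(b a b^2) - tr(b a b)  (reduce the b square) = y^3*z - x*y^2 - 2*y*z + x
tr(a b a b) = tr(b a)*tr(b a) - tr(1)  (split on b) = z^2 - 2
tr(a b a) = tr(a)*tr(b a) - tr(b)  (reduce the a square) = x*z - y
tr(b a b a b) = tr(b)*tr(a b a b) - tr(a b a)  (reduce the b square) = y*z^2 - x*z - y
tr(b^3 a b a) = tr(b)*tr(b a b a b) - tr(b a b a)  (reduce the b square) = y^2*z^2 - x*y*z - y^2 - z^2 + 2
tr(a b a^-1 b^3) = tr(b^3 a b)*tr(a) - tr(b^3 a b a)  (eliminate a^-1) = x*y^3*z - x^2*y^2 - y^2*z^2 - x*y*z + x^2 + y^2 + z^2 - 2

x*y^3*z - x^2*y^2 - y^2*z^2 - x*y*z + x^2 + y^2 + z^2 - 2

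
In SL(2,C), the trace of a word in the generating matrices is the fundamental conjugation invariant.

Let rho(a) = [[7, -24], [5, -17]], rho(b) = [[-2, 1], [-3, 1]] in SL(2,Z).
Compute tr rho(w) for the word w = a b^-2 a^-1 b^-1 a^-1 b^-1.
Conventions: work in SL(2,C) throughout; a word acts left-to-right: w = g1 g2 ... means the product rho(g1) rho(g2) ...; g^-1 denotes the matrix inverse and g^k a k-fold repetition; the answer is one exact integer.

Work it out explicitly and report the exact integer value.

rho(a) = [[7, -24], [5, -17]]
... * rho(b^-1) = [[1, -1], [3, -2]]  ->  [[-65, 41], [-46, 29]]
... * rho(b^-1) = [[1, -1], [3, -2]]  ->  [[58, -17], [41, -12]]
... * rho(a^-1) = [[-17, 24], [-5, 7]]  ->  [[-901, 1273], [-637, 900]]
... * rho(b^-1) = [[1, -1], [3, -2]]  ->  [[2918, -1645], [2063, -1163]]
... * rho(a^-1) = [[-17, 24], [-5, 7]]  ->  [[-41381, 58517], [-29256, 41371]]
... * rho(b^-1) = [[1, -1], [3, -2]]  ->  [[134170, -75653], [94857, -53486]]
tr = 134170 + -53486 = 80684

80684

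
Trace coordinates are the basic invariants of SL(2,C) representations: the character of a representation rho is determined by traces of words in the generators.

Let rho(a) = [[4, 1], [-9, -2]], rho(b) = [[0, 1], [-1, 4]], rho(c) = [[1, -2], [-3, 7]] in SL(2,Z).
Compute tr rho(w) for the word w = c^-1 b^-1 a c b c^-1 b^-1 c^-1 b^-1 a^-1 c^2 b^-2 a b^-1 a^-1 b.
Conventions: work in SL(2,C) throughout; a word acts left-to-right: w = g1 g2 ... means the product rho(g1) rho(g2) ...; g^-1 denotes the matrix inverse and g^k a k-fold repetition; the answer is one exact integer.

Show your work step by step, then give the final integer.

152532143

rho(c^-1) = [[7, 2], [3, 1]]
... * rho(b^-1) = [[4, -1], [1, 0]]  ->  [[30, -7], [13, -3]]
... * rho(a) = [[4, 1], [-9, -2]]  ->  [[183, 44], [79, 19]]
... * rho(c) = [[1, -2], [-3, 7]]  ->  [[51, -58], [22, -25]]
... * rho(b) = [[0, 1], [-1, 4]]  ->  [[58, -181], [25, -78]]
... * rho(c^-1) = [[7, 2], [3, 1]]  ->  [[-137, -65], [-59, -28]]
... * rho(b^-1) = [[4, -1], [1, 0]]  ->  [[-613, 137], [-264, 59]]
... * rho(c^-1) = [[7, 2], [3, 1]]  ->  [[-3880, -1089], [-1671, -469]]
... * rho(b^-1) = [[4, -1], [1, 0]]  ->  [[-16609, 3880], [-7153, 1671]]
... * rho(a^-1) = [[-2, -1], [9, 4]]  ->  [[68138, 32129], [29345, 13837]]
... * rho(c) = [[1, -2], [-3, 7]]  ->  [[-28249, 88627], [-12166, 38169]]
... * rho(c) = [[1, -2], [-3, 7]]  ->  [[-294130, 676887], [-126673, 291515]]
... * rho(b^-1) = [[4, -1], [1, 0]]  ->  [[-499633, 294130], [-215177, 126673]]
... * rho(b^-1) = [[4, -1], [1, 0]]  ->  [[-1704402, 499633], [-734035, 215177]]
... * rho(a) = [[4, 1], [-9, -2]]  ->  [[-11314305, -2703668], [-4872733, -1164389]]
... * rho(b^-1) = [[4, -1], [1, 0]]  ->  [[-47960888, 11314305], [-20655321, 4872733]]
... * rho(a^-1) = [[-2, -1], [9, 4]]  ->  [[197750521, 93218108], [85165239, 40146253]]
... * rho(b) = [[0, 1], [-1, 4]]  ->  [[-93218108, 570622953], [-40146253, 245750251]]
tr = -93218108 + 245750251 = 152532143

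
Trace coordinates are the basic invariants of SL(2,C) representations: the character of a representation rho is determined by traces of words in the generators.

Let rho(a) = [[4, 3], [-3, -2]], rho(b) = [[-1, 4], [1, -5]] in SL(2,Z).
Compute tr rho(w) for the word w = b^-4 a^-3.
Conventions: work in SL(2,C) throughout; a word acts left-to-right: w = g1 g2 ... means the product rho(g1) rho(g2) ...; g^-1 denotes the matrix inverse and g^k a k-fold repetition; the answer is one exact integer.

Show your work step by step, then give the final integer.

rho(b^-1) = [[-5, -4], [-1, -1]]
... * rho(b^-1) = [[-5, -4], [-1, -1]]  ->  [[29, 24], [6, 5]]
... * rho(b^-1) = [[-5, -4], [-1, -1]]  ->  [[-169, -140], [-35, -29]]
... * rho(b^-1) = [[-5, -4], [-1, -1]]  ->  [[985, 816], [204, 169]]
... * rho(a^-1) = [[-2, -3], [3, 4]]  ->  [[478, 309], [99, 64]]
... * rho(a^-1) = [[-2, -3], [3, 4]]  ->  [[-29, -198], [-6, -41]]
... * rho(a^-1) = [[-2, -3], [3, 4]]  ->  [[-536, -705], [-111, -146]]
tr = -536 + -146 = -682

-682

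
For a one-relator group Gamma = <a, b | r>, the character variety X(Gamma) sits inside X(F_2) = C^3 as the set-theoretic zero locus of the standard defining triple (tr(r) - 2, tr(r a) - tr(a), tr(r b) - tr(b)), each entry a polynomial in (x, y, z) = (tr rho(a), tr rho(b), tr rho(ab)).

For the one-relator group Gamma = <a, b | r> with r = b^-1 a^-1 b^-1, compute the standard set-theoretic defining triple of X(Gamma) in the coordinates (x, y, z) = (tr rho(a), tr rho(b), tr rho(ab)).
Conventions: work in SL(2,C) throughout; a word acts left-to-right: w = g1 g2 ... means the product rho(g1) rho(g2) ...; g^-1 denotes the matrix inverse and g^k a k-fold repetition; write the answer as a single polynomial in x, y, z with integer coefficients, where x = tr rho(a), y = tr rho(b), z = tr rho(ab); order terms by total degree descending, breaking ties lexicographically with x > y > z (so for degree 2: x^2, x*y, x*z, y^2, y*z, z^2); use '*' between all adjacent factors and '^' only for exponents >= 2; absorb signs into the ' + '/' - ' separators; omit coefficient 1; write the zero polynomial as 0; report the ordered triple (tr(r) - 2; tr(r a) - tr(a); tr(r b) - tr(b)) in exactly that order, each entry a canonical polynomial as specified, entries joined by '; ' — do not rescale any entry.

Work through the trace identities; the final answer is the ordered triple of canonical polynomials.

y*z - x - 2; x*y*z - x^2 - z^2 - x + 2; -y + z

trace(b^-1) = trace(b) = y
use: trace(b^-2) = trace(b^-1) trace(b) - trace(1) = y^2 - 2
apply: trace(a b^-1) = trace(a) trace(b) - trace(a b) = x*y - z
apply: trace(b^-2 a) = trace(a b^-1) trace(b) - trace(a) = x*y^2 - y*z - x
apply: trace(b^-1 a^-1 b^-1) = trace(b^-2) trace(a) - trace(b^-2 a) = y*z - x
trace(a^2) = trace(a) trace(a) - trace(1)  (reduce the a square) = x^2 - 2
trace(a^2 b) = trace(a) trace(b a) - trace(b)  (reduce the a square) = x*z - y
use: trace(a b^-1 a) = trace(a^2) trace(b) - trace(a^2 b)  (eliminate b^-1) = x^2*y - x*z - y
use: trace(a b a b) = trace(b a) trace(b a) - trace(1)  (split on b) = z^2 - 2
trace(a b^-1 a b) = trace(a b a) trace(b) - trace(a b a b)  (eliminate b^-1) = x*y*z - y^2 - z^2 + 2
trace(b^-1 a b^-1 a) = trace(a b^-1 a) trace(b) - trace(a b^-1 a b)  (eliminate b^-1) = x^2*y^2 - 2*x*y*z + z^2 - 2
trace(b^-1 a^-1 b^-1 a) = trace(b^-1 a b^-1) trace(a) - trace(b^-1 a b^-1 a)  (eliminate a^-1) = x*y*z - x^2 - z^2 + 2
assemble the triple (trace(r) - 2; trace(r a) - x; trace(r b) - y)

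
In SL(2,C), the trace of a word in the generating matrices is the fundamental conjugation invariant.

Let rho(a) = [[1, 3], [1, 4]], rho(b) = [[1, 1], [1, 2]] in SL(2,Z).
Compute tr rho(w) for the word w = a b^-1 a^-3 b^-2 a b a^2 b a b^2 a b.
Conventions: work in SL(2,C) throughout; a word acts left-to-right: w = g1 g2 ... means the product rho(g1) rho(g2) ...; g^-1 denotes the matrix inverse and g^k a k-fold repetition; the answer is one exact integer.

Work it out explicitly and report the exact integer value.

rho(a) = [[1, 3], [1, 4]]
... * rho(b^-1) = [[2, -1], [-1, 1]]  ->  [[-1, 2], [-2, 3]]
... * rho(a^-1) = [[4, -3], [-1, 1]]  ->  [[-6, 5], [-11, 9]]
... * rho(a^-1) = [[4, -3], [-1, 1]]  ->  [[-29, 23], [-53, 42]]
... * rho(a^-1) = [[4, -3], [-1, 1]]  ->  [[-139, 110], [-254, 201]]
... * rho(b^-1) = [[2, -1], [-1, 1]]  ->  [[-388, 249], [-709, 455]]
... * rho(b^-1) = [[2, -1], [-1, 1]]  ->  [[-1025, 637], [-1873, 1164]]
... * rho(a) = [[1, 3], [1, 4]]  ->  [[-388, -527], [-709, -963]]
... * rho(b) = [[1, 1], [1, 2]]  ->  [[-915, -1442], [-1672, -2635]]
... * rho(a) = [[1, 3], [1, 4]]  ->  [[-2357, -8513], [-4307, -15556]]
... * rho(a) = [[1, 3], [1, 4]]  ->  [[-10870, -41123], [-19863, -75145]]
... * rho(b) = [[1, 1], [1, 2]]  ->  [[-51993, -93116], [-95008, -170153]]
... * rho(a) = [[1, 3], [1, 4]]  ->  [[-145109, -528443], [-265161, -965636]]
... * rho(b) = [[1, 1], [1, 2]]  ->  [[-673552, -1201995], [-1230797, -2196433]]
... * rho(b) = [[1, 1], [1, 2]]  ->  [[-1875547, -3077542], [-3427230, -5623663]]
... * rho(a) = [[1, 3], [1, 4]]  ->  [[-4953089, -17936809], [-9050893, -32776342]]
... * rho(b) = [[1, 1], [1, 2]]  ->  [[-22889898, -40826707], [-41827235, -74603577]]
tr = -22889898 + -74603577 = -97493475

-97493475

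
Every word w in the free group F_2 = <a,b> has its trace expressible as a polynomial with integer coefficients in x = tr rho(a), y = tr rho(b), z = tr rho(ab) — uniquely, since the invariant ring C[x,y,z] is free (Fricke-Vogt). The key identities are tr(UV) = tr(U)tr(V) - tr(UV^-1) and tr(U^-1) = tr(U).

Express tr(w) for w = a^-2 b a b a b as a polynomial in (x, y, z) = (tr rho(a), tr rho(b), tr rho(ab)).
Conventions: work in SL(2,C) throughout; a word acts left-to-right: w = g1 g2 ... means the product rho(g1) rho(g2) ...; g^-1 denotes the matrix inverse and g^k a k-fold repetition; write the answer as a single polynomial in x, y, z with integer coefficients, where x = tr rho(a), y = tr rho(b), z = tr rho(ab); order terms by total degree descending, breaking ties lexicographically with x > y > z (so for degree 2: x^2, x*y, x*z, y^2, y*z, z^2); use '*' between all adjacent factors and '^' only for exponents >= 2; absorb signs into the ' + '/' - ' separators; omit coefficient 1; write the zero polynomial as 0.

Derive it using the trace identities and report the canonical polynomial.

trace(a b a b) = trace(a b)*trace(a b) - trace(1)   [split at repeated a] = z^2 - 2
apply: trace(a b a) = trace(a)*trace(b a) - trace(b) = x*z - y
use: trace(b a b a b) = trace(b)*trace(a b a b) - trace(a b a) = y*z^2 - x*z - y
use: trace(b a b a b a) = trace(b a)*trace(b a b a) - trace(b^-1 a^-1)   [split at repeated b] = z^3 - 3*z
use: trace(a^-1 b a b a b) = trace(b a b a b)*trace(a) - trace(b a b a b a) = x*y*z^2 - x^2*z - z^3 - x*y + 3*z
use: trace(a^-2 b a b a b) = trace(a^-1 b a b a b)*trace(a) - trace(a^-1 b a b a b a) = x^2*y*z^2 - x^3*z - x*z^3 - x^2*y - y*z^2 + 4*x*z + y

x^2*y*z^2 - x^3*z - x*z^3 - x^2*y - y*z^2 + 4*x*z + y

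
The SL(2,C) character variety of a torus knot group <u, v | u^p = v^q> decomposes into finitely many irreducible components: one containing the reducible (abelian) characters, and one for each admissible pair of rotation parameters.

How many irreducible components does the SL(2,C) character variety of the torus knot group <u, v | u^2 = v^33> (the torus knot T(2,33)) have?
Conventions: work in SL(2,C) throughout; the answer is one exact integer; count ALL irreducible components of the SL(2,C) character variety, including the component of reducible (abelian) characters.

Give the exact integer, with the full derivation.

Gamma = < u, v | u^2 = v^33 > (torus knot T(2,33)); the central element u^2 = v^33 acts as +I or -I in any irreducible SL(2,C) representation.
On an irreducible component, tr(u) is locked at 2*cos(pi*alpha/2) for some alpha in 1..1, and tr(v) at 2*cos(pi*beta/33) for some beta in 1..32.
The two central values (-1)^alpha I and (-1)^beta I must be the same matrix, so alpha and beta share a parity.
Counting: 1 odd alphas x 16 odd betas + 0 even alphas x 16 even betas = 16 + 0 = 16.
components with irreducible characters: 16; plus the single component of reducible (abelian) characters: total 17.

17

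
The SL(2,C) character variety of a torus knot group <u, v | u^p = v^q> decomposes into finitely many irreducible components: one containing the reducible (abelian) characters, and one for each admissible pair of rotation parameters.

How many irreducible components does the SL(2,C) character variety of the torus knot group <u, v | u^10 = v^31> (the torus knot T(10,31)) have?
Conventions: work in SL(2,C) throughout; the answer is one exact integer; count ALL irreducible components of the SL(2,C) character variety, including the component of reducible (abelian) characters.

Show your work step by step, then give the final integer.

In the torus knot group T(10,31), u^10 = v^31 is central, so an irreducible representation sends it to +I or -I (Schur).
This locks tr(u) to 2*cos(pi*alpha/10), alpha in 1..9, and tr(v) to 2*cos(pi*beta/31), beta in 1..30, on each component of irreducible characters.
u^10 = (-1)^alpha I and v^31 = (-1)^beta I must agree, so alpha and beta have equal parity.
count pairs: odd alpha (5 choices) x odd beta (15), plus even alpha (4) x even beta (15): 5*15 + 4*15 = 135.
That is 135 components of irreducible characters, and with the reducible (abelian) component the total is 136.

136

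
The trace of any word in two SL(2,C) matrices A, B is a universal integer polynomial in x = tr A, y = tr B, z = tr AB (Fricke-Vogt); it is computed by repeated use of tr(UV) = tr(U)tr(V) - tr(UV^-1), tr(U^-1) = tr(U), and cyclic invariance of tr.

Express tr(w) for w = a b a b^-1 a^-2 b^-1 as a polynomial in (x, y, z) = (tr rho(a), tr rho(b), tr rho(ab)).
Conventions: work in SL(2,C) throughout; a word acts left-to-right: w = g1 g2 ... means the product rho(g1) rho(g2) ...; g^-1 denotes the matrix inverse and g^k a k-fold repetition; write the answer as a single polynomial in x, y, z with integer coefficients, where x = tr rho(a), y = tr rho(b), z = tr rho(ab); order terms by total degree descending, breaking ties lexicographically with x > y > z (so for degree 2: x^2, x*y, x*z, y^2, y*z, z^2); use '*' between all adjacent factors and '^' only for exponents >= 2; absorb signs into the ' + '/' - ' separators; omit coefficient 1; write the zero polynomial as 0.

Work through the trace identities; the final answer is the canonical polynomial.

x^2*y*z^2 - x^3*z - 2*x*y^2*z - x*z^3 + x^2*y + y^3 + y*z^2 + 4*x*z - 3*y

tr(a b a) = tr(a) * tr(b a) - tr(b) = x*z - y
tr(a b a b) = tr(a b) * tr(a b) - tr(1) = z^2 - 2
tr(a b a b^-1) = tr(a b a) * tr(b) - tr(a b a b) = x*y*z - y^2 - z^2 + 2
tr(b^-1 a b a b^-1) = tr(a b a b^-1) * tr(b) - tr(a b a) = x*y^2*z - y^3 - y*z^2 - x*z + 3*y
tr(a b a^2) = tr(a) * tr(b a^2) - tr(b a) = x^2*z - x*y - z
tr(b a b) = tr(b) * tr(a b) - tr(a) = y*z - x
tr(a b a^2 b) = tr(a) * tr(b a b a) - tr(b a b) = x*z^2 - y*z - x
tr(a b^-1 a b a) = tr(a b a^2) * tr(b) - tr(a b a^2 b) = x^2*y*z - x*y^2 - x*z^2 + x
tr(a b a b a b) = tr(b a) * tr(b a b a) - tr(b^-1 a^-1) = z^3 - 3*z
tr(a b^-1 a b a b) = tr(a b a b a) * tr(b) - tr(a b a b a b) = x*y*z^2 - y^2*z - z^3 - x*y + 3*z
tr(b^-1 a b a b^-1 a) = tr(a b^-1 a b a) * tr(b) - tr(a b^-1 a b a b) = x^2*y^2*z - x*y^3 - 2*x*y*z^2 + y^2*z + z^3 + 2*x*y - 3*z
tr(a^-1 b^-1 a b a b^-1) = tr(b^-1 a b a b^-1) * tr(a) - tr(b^-1 a b a b^-1 a) = x*y*z^2 - x^2*z - y^2*z - z^3 + x*y + 3*z
tr(a b a b^-1 a^-2 b^-1) = tr(a^-1 b^-1 a b a b^-1) * tr(a) - tr(a^-1 b^-1 a b a b^-1 a) = x^2*y*z^2 - x^3*z - 2*x*y^2*z - x*z^3 + x^2*y + y^3 + y*z^2 + 4*x*z - 3*y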